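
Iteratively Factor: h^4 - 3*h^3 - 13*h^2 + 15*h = (h + 3)*(h^3 - 6*h^2 + 5*h) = (h - 5)*(h + 3)*(h^2 - h) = h*(h - 5)*(h + 3)*(h - 1)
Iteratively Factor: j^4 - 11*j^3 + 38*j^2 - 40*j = (j)*(j^3 - 11*j^2 + 38*j - 40) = j*(j - 4)*(j^2 - 7*j + 10) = j*(j - 5)*(j - 4)*(j - 2)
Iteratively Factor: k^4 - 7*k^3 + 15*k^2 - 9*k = (k - 1)*(k^3 - 6*k^2 + 9*k) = k*(k - 1)*(k^2 - 6*k + 9) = k*(k - 3)*(k - 1)*(k - 3)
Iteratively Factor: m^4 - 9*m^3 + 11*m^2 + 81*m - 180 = (m - 5)*(m^3 - 4*m^2 - 9*m + 36) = (m - 5)*(m - 4)*(m^2 - 9) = (m - 5)*(m - 4)*(m + 3)*(m - 3)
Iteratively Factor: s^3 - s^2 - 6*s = (s)*(s^2 - s - 6) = s*(s - 3)*(s + 2)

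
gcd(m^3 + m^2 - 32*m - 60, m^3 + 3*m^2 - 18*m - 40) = m^2 + 7*m + 10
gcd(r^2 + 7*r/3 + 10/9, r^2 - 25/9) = r + 5/3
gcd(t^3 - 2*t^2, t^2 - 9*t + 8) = 1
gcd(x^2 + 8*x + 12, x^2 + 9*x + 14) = x + 2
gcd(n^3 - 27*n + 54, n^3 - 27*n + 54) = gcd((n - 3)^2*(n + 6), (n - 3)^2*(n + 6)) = n^3 - 27*n + 54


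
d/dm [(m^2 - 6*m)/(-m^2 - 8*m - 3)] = 2*(-7*m^2 - 3*m + 9)/(m^4 + 16*m^3 + 70*m^2 + 48*m + 9)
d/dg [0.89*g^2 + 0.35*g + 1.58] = 1.78*g + 0.35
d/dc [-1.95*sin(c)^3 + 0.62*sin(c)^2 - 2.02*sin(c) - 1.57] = (-5.85*sin(c)^2 + 1.24*sin(c) - 2.02)*cos(c)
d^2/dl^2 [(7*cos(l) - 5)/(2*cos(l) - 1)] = 3*(cos(l) + cos(2*l) - 3)/(2*cos(l) - 1)^3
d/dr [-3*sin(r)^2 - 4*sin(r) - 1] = -2*(3*sin(r) + 2)*cos(r)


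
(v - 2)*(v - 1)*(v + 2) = v^3 - v^2 - 4*v + 4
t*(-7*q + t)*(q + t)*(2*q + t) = -14*q^3*t - 19*q^2*t^2 - 4*q*t^3 + t^4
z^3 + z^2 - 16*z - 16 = (z - 4)*(z + 1)*(z + 4)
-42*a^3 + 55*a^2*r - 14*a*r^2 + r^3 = (-7*a + r)*(-6*a + r)*(-a + r)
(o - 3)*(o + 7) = o^2 + 4*o - 21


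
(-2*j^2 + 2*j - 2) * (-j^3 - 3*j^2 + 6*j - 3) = 2*j^5 + 4*j^4 - 16*j^3 + 24*j^2 - 18*j + 6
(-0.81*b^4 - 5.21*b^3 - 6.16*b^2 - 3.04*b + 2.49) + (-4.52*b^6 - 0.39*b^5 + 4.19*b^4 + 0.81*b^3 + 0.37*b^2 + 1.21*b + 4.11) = -4.52*b^6 - 0.39*b^5 + 3.38*b^4 - 4.4*b^3 - 5.79*b^2 - 1.83*b + 6.6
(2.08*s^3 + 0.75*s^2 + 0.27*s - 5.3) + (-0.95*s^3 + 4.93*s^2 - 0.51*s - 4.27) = 1.13*s^3 + 5.68*s^2 - 0.24*s - 9.57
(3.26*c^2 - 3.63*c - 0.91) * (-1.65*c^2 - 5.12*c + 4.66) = -5.379*c^4 - 10.7017*c^3 + 35.2787*c^2 - 12.2566*c - 4.2406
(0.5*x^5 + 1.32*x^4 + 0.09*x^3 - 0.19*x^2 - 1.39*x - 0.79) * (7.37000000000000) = 3.685*x^5 + 9.7284*x^4 + 0.6633*x^3 - 1.4003*x^2 - 10.2443*x - 5.8223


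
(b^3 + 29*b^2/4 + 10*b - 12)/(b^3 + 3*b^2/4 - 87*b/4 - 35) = (4*b^2 + 13*b - 12)/(4*b^2 - 13*b - 35)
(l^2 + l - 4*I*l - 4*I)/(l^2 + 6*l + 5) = (l - 4*I)/(l + 5)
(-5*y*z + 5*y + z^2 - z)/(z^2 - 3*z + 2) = (-5*y + z)/(z - 2)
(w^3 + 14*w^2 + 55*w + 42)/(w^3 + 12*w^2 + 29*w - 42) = (w + 1)/(w - 1)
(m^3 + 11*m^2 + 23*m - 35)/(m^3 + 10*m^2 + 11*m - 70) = (m - 1)/(m - 2)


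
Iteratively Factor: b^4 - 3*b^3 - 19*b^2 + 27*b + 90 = (b - 5)*(b^3 + 2*b^2 - 9*b - 18) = (b - 5)*(b + 3)*(b^2 - b - 6) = (b - 5)*(b + 2)*(b + 3)*(b - 3)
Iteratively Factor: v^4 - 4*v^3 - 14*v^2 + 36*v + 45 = (v - 5)*(v^3 + v^2 - 9*v - 9) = (v - 5)*(v - 3)*(v^2 + 4*v + 3) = (v - 5)*(v - 3)*(v + 1)*(v + 3)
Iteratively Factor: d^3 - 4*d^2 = (d)*(d^2 - 4*d) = d*(d - 4)*(d)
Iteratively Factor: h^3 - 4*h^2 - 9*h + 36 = (h - 4)*(h^2 - 9) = (h - 4)*(h + 3)*(h - 3)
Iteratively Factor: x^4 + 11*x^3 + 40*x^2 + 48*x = (x)*(x^3 + 11*x^2 + 40*x + 48) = x*(x + 4)*(x^2 + 7*x + 12) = x*(x + 3)*(x + 4)*(x + 4)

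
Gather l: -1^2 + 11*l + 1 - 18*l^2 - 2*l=-18*l^2 + 9*l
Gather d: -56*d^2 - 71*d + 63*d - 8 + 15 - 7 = -56*d^2 - 8*d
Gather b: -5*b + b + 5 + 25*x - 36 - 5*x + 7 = -4*b + 20*x - 24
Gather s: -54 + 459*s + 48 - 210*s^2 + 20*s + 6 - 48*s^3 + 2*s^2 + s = -48*s^3 - 208*s^2 + 480*s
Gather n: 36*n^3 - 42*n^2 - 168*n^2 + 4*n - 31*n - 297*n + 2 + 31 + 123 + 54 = 36*n^3 - 210*n^2 - 324*n + 210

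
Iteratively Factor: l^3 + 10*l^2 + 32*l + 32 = (l + 4)*(l^2 + 6*l + 8) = (l + 2)*(l + 4)*(l + 4)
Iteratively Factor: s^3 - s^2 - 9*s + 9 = (s - 1)*(s^2 - 9) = (s - 1)*(s + 3)*(s - 3)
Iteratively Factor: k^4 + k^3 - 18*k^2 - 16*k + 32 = (k + 4)*(k^3 - 3*k^2 - 6*k + 8) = (k - 4)*(k + 4)*(k^2 + k - 2) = (k - 4)*(k - 1)*(k + 4)*(k + 2)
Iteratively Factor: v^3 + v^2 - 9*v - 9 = (v + 3)*(v^2 - 2*v - 3) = (v + 1)*(v + 3)*(v - 3)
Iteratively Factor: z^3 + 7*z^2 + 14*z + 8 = (z + 4)*(z^2 + 3*z + 2) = (z + 1)*(z + 4)*(z + 2)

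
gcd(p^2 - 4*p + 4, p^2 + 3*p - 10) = p - 2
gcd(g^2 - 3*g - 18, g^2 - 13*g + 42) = g - 6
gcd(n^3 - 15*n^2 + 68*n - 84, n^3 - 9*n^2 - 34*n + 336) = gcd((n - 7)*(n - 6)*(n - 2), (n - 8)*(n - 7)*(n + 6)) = n - 7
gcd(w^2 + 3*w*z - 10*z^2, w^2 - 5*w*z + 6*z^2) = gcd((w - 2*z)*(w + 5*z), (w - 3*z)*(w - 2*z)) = -w + 2*z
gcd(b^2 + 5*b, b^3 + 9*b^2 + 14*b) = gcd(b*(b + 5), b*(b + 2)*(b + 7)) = b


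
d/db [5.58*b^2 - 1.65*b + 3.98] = 11.16*b - 1.65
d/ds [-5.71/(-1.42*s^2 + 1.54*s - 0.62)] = (8.7934 - 16.2164*s)/(1.42*s^2 - 1.54*s + 0.62)^2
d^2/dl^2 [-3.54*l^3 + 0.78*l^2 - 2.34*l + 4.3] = 1.56 - 21.24*l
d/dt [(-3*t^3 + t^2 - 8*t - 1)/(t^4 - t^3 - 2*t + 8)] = ((-9*t^2 + 2*t - 8)*(t^4 - t^3 - 2*t + 8) - (-4*t^3 + 3*t^2 + 2)*(3*t^3 - t^2 + 8*t + 1))/(t^4 - t^3 - 2*t + 8)^2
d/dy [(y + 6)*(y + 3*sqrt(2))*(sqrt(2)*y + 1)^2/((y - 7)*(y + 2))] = (4*y^5 - 18*y^4 + 8*sqrt(2)*y^4 - 232*y^3 - 80*sqrt(2)*y^3 - 579*sqrt(2)*y^2 - 647*y^2 - 1380*sqrt(2)*y - 364*y - 1092 + 48*sqrt(2))/(y^4 - 10*y^3 - 3*y^2 + 140*y + 196)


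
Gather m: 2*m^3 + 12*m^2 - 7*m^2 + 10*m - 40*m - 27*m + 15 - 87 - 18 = 2*m^3 + 5*m^2 - 57*m - 90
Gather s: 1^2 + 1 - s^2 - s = -s^2 - s + 2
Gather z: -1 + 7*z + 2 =7*z + 1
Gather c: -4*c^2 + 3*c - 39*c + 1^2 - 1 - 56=-4*c^2 - 36*c - 56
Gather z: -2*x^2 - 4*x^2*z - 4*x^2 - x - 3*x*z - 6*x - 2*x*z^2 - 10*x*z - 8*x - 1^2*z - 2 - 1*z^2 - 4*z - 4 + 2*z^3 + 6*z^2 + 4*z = -6*x^2 - 15*x + 2*z^3 + z^2*(5 - 2*x) + z*(-4*x^2 - 13*x - 1) - 6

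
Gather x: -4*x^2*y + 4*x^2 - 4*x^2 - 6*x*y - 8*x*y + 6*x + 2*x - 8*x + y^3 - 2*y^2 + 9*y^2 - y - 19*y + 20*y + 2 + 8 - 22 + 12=-4*x^2*y - 14*x*y + y^3 + 7*y^2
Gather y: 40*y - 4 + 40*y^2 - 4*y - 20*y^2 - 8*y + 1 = 20*y^2 + 28*y - 3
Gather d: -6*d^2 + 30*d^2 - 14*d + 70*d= 24*d^2 + 56*d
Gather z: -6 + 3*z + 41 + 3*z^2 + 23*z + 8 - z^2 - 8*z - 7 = 2*z^2 + 18*z + 36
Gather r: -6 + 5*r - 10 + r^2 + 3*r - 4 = r^2 + 8*r - 20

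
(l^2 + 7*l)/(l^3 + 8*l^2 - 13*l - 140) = l/(l^2 + l - 20)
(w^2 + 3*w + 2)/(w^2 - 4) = (w + 1)/(w - 2)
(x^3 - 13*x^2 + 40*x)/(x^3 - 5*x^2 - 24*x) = (x - 5)/(x + 3)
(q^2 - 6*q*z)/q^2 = (q - 6*z)/q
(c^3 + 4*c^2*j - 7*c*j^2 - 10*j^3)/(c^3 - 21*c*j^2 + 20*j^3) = (c^2 - c*j - 2*j^2)/(c^2 - 5*c*j + 4*j^2)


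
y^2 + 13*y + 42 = (y + 6)*(y + 7)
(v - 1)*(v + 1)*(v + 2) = v^3 + 2*v^2 - v - 2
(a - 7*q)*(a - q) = a^2 - 8*a*q + 7*q^2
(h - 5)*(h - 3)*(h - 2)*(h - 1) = h^4 - 11*h^3 + 41*h^2 - 61*h + 30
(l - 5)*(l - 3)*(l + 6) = l^3 - 2*l^2 - 33*l + 90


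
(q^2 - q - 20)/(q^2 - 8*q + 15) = (q + 4)/(q - 3)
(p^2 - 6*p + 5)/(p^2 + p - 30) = (p - 1)/(p + 6)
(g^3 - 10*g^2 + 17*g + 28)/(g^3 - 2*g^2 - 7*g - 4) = (g - 7)/(g + 1)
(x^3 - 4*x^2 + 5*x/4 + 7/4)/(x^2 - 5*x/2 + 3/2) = (4*x^2 - 12*x - 7)/(2*(2*x - 3))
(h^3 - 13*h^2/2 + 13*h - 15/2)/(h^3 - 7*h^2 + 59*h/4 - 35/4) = 2*(h - 3)/(2*h - 7)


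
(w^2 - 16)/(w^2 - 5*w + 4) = (w + 4)/(w - 1)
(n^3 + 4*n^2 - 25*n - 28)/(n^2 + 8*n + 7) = n - 4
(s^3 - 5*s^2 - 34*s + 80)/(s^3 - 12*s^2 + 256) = (s^2 + 3*s - 10)/(s^2 - 4*s - 32)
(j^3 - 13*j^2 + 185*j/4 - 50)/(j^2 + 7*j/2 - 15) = (j^2 - 21*j/2 + 20)/(j + 6)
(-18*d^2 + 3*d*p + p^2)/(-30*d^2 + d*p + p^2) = (-3*d + p)/(-5*d + p)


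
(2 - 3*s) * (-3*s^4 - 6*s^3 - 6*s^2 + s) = 9*s^5 + 12*s^4 + 6*s^3 - 15*s^2 + 2*s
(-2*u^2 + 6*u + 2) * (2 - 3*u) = 6*u^3 - 22*u^2 + 6*u + 4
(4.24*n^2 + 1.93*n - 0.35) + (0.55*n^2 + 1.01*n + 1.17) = 4.79*n^2 + 2.94*n + 0.82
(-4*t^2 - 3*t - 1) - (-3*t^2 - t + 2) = -t^2 - 2*t - 3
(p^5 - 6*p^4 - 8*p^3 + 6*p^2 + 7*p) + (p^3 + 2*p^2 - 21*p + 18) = p^5 - 6*p^4 - 7*p^3 + 8*p^2 - 14*p + 18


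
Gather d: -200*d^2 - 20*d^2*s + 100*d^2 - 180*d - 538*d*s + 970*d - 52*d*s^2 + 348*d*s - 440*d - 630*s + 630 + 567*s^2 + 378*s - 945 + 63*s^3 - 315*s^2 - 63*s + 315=d^2*(-20*s - 100) + d*(-52*s^2 - 190*s + 350) + 63*s^3 + 252*s^2 - 315*s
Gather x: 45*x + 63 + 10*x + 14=55*x + 77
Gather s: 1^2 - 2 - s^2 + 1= -s^2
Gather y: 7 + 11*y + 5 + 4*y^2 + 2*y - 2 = 4*y^2 + 13*y + 10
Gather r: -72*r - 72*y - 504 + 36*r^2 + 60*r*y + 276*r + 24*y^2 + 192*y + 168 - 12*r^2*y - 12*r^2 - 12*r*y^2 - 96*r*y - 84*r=r^2*(24 - 12*y) + r*(-12*y^2 - 36*y + 120) + 24*y^2 + 120*y - 336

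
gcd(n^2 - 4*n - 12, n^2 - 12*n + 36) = n - 6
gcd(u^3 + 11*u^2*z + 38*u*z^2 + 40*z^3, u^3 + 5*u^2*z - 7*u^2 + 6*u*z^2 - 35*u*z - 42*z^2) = u + 2*z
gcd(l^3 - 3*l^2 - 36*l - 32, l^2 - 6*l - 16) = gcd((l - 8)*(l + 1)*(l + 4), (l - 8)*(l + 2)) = l - 8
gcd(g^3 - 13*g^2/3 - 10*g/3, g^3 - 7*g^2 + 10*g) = g^2 - 5*g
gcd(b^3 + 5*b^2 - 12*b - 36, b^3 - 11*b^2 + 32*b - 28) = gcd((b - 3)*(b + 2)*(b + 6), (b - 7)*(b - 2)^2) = 1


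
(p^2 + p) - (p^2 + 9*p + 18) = -8*p - 18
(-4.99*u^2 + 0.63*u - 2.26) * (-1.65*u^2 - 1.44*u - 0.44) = 8.2335*u^4 + 6.1461*u^3 + 5.0174*u^2 + 2.9772*u + 0.9944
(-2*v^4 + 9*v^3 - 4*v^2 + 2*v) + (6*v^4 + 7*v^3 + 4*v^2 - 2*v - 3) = 4*v^4 + 16*v^3 - 3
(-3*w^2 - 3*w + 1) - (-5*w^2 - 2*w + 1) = 2*w^2 - w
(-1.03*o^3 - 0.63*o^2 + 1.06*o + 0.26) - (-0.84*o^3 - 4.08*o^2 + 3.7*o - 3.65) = -0.19*o^3 + 3.45*o^2 - 2.64*o + 3.91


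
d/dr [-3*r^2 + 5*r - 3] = 5 - 6*r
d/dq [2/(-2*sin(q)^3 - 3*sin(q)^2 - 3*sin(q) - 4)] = 6*(2*sin(q) - cos(2*q) + 2)*cos(q)/(2*sin(q)^3 + 3*sin(q)^2 + 3*sin(q) + 4)^2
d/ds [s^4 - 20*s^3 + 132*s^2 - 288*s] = 4*s^3 - 60*s^2 + 264*s - 288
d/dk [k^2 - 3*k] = 2*k - 3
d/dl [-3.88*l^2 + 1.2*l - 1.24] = 1.2 - 7.76*l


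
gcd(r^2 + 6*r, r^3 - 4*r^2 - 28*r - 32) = 1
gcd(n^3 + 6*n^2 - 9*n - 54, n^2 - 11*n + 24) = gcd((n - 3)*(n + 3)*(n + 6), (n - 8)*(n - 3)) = n - 3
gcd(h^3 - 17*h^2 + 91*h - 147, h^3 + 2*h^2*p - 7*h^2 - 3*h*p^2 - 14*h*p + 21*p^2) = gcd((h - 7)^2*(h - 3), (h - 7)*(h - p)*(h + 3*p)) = h - 7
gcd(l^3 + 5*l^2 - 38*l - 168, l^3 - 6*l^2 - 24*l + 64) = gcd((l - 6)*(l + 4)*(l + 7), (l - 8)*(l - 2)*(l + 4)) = l + 4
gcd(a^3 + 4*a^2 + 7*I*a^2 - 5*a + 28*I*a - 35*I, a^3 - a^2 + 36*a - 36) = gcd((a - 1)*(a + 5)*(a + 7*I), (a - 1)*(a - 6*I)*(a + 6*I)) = a - 1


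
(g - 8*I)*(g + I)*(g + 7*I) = g^3 + 57*g + 56*I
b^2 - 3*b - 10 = (b - 5)*(b + 2)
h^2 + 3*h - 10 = (h - 2)*(h + 5)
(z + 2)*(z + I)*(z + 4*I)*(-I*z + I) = -I*z^4 + 5*z^3 - I*z^3 + 5*z^2 + 6*I*z^2 - 10*z + 4*I*z - 8*I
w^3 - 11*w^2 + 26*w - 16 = (w - 8)*(w - 2)*(w - 1)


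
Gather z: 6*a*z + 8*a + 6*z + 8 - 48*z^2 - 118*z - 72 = 8*a - 48*z^2 + z*(6*a - 112) - 64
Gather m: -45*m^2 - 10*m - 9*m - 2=-45*m^2 - 19*m - 2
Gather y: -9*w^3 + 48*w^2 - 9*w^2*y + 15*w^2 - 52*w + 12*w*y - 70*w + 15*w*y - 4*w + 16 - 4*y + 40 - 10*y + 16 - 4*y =-9*w^3 + 63*w^2 - 126*w + y*(-9*w^2 + 27*w - 18) + 72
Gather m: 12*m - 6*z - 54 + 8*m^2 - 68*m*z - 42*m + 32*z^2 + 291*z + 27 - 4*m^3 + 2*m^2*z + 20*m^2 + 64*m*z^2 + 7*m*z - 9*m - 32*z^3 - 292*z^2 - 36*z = -4*m^3 + m^2*(2*z + 28) + m*(64*z^2 - 61*z - 39) - 32*z^3 - 260*z^2 + 249*z - 27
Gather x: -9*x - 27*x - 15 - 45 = -36*x - 60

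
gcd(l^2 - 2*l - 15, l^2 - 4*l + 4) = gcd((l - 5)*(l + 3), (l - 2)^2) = 1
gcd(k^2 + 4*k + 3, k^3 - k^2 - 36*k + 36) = 1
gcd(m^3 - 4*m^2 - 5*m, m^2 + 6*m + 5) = m + 1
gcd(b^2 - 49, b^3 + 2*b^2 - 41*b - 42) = b + 7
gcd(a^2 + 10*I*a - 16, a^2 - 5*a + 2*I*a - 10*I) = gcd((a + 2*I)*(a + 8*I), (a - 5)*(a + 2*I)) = a + 2*I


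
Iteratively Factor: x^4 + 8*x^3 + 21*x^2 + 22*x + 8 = (x + 2)*(x^3 + 6*x^2 + 9*x + 4) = (x + 1)*(x + 2)*(x^2 + 5*x + 4) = (x + 1)^2*(x + 2)*(x + 4)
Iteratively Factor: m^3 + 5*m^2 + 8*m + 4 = (m + 1)*(m^2 + 4*m + 4) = (m + 1)*(m + 2)*(m + 2)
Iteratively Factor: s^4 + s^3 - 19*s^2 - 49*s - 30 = (s + 3)*(s^3 - 2*s^2 - 13*s - 10) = (s - 5)*(s + 3)*(s^2 + 3*s + 2) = (s - 5)*(s + 1)*(s + 3)*(s + 2)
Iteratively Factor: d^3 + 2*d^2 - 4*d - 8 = (d + 2)*(d^2 - 4) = (d + 2)^2*(d - 2)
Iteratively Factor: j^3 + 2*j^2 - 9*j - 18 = (j - 3)*(j^2 + 5*j + 6) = (j - 3)*(j + 2)*(j + 3)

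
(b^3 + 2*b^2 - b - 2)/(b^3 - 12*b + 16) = (b^3 + 2*b^2 - b - 2)/(b^3 - 12*b + 16)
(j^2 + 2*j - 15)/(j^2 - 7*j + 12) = (j + 5)/(j - 4)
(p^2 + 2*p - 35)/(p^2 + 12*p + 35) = (p - 5)/(p + 5)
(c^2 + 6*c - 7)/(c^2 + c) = (c^2 + 6*c - 7)/(c*(c + 1))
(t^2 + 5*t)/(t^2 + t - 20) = t/(t - 4)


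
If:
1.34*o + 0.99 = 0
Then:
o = -0.74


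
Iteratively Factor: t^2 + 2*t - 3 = (t - 1)*(t + 3)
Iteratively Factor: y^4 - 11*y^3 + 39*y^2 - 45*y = (y - 3)*(y^3 - 8*y^2 + 15*y) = y*(y - 3)*(y^2 - 8*y + 15) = y*(y - 3)^2*(y - 5)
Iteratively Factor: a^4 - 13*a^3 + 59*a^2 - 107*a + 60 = (a - 1)*(a^3 - 12*a^2 + 47*a - 60) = (a - 4)*(a - 1)*(a^2 - 8*a + 15) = (a - 4)*(a - 3)*(a - 1)*(a - 5)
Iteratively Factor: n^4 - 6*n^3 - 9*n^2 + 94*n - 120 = (n - 3)*(n^3 - 3*n^2 - 18*n + 40) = (n - 3)*(n + 4)*(n^2 - 7*n + 10) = (n - 3)*(n - 2)*(n + 4)*(n - 5)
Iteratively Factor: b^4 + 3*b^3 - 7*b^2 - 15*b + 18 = (b + 3)*(b^3 - 7*b + 6) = (b - 1)*(b + 3)*(b^2 + b - 6) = (b - 2)*(b - 1)*(b + 3)*(b + 3)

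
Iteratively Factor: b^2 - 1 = (b - 1)*(b + 1)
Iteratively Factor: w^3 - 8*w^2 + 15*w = (w)*(w^2 - 8*w + 15) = w*(w - 3)*(w - 5)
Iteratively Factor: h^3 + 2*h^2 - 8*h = (h - 2)*(h^2 + 4*h) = h*(h - 2)*(h + 4)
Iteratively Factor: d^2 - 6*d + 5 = (d - 5)*(d - 1)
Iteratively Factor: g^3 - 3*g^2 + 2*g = (g)*(g^2 - 3*g + 2) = g*(g - 1)*(g - 2)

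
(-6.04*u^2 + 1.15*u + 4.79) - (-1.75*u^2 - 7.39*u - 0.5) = -4.29*u^2 + 8.54*u + 5.29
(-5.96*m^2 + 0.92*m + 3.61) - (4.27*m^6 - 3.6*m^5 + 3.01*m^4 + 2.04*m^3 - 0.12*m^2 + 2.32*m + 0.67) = -4.27*m^6 + 3.6*m^5 - 3.01*m^4 - 2.04*m^3 - 5.84*m^2 - 1.4*m + 2.94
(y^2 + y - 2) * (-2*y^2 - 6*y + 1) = -2*y^4 - 8*y^3 - y^2 + 13*y - 2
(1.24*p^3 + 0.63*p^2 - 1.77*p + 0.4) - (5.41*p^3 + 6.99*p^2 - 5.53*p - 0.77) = -4.17*p^3 - 6.36*p^2 + 3.76*p + 1.17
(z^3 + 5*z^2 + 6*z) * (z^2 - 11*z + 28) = z^5 - 6*z^4 - 21*z^3 + 74*z^2 + 168*z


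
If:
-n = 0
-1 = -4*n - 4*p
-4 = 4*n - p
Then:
No Solution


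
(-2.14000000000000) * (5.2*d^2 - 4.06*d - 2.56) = -11.128*d^2 + 8.6884*d + 5.4784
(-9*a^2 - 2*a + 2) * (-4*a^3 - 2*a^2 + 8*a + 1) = 36*a^5 + 26*a^4 - 76*a^3 - 29*a^2 + 14*a + 2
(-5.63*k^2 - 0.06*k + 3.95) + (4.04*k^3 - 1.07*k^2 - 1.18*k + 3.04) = 4.04*k^3 - 6.7*k^2 - 1.24*k + 6.99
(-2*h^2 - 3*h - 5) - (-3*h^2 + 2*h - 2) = h^2 - 5*h - 3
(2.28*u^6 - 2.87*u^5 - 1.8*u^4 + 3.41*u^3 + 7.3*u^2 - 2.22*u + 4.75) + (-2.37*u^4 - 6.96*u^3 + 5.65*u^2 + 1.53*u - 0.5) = 2.28*u^6 - 2.87*u^5 - 4.17*u^4 - 3.55*u^3 + 12.95*u^2 - 0.69*u + 4.25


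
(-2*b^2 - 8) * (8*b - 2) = -16*b^3 + 4*b^2 - 64*b + 16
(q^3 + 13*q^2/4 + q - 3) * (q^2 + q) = q^5 + 17*q^4/4 + 17*q^3/4 - 2*q^2 - 3*q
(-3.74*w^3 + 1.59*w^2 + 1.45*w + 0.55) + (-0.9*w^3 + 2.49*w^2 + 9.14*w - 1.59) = -4.64*w^3 + 4.08*w^2 + 10.59*w - 1.04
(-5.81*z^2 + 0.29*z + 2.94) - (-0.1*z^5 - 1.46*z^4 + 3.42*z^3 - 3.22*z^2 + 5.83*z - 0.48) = 0.1*z^5 + 1.46*z^4 - 3.42*z^3 - 2.59*z^2 - 5.54*z + 3.42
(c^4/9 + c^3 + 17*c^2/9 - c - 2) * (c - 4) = c^5/9 + 5*c^4/9 - 19*c^3/9 - 77*c^2/9 + 2*c + 8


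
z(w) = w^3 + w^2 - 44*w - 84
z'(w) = 3*w^2 + 2*w - 44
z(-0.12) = -78.71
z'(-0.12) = -44.20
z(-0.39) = -66.75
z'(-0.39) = -44.32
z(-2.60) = 19.58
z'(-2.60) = -28.92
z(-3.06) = 31.35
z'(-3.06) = -22.03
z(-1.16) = -33.18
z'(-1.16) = -42.28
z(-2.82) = 25.61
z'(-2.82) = -25.78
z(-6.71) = -45.85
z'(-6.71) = 77.65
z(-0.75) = -50.86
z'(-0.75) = -43.81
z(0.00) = -84.00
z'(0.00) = -44.00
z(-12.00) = -1140.00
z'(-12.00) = 364.00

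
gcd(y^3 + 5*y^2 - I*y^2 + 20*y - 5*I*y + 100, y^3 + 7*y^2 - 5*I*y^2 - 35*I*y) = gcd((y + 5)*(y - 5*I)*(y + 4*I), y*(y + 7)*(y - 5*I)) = y - 5*I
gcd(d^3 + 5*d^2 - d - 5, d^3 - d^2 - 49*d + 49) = d - 1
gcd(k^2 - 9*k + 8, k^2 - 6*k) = 1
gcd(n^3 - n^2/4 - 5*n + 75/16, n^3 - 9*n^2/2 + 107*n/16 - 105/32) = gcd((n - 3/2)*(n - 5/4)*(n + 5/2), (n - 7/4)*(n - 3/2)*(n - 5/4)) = n^2 - 11*n/4 + 15/8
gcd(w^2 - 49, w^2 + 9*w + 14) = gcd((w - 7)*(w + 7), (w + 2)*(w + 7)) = w + 7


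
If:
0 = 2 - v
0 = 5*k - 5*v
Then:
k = 2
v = 2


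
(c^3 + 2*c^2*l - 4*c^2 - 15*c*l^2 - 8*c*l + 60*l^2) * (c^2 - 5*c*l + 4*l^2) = c^5 - 3*c^4*l - 4*c^4 - 21*c^3*l^2 + 12*c^3*l + 83*c^2*l^3 + 84*c^2*l^2 - 60*c*l^4 - 332*c*l^3 + 240*l^4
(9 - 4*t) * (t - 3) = -4*t^2 + 21*t - 27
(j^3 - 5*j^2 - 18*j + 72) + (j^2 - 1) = j^3 - 4*j^2 - 18*j + 71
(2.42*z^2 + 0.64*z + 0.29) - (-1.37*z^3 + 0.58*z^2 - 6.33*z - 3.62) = 1.37*z^3 + 1.84*z^2 + 6.97*z + 3.91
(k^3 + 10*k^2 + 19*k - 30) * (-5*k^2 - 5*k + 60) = -5*k^5 - 55*k^4 - 85*k^3 + 655*k^2 + 1290*k - 1800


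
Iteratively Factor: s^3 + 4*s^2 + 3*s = (s + 1)*(s^2 + 3*s) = (s + 1)*(s + 3)*(s)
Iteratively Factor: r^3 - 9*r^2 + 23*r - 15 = (r - 5)*(r^2 - 4*r + 3) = (r - 5)*(r - 3)*(r - 1)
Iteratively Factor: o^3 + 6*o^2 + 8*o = (o + 4)*(o^2 + 2*o) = o*(o + 4)*(o + 2)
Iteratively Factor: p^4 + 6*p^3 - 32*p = (p)*(p^3 + 6*p^2 - 32) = p*(p + 4)*(p^2 + 2*p - 8) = p*(p - 2)*(p + 4)*(p + 4)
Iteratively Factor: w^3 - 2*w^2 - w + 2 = (w + 1)*(w^2 - 3*w + 2) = (w - 1)*(w + 1)*(w - 2)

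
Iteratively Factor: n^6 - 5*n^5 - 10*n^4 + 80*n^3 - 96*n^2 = (n + 4)*(n^5 - 9*n^4 + 26*n^3 - 24*n^2) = n*(n + 4)*(n^4 - 9*n^3 + 26*n^2 - 24*n) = n*(n - 4)*(n + 4)*(n^3 - 5*n^2 + 6*n) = n*(n - 4)*(n - 2)*(n + 4)*(n^2 - 3*n) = n*(n - 4)*(n - 3)*(n - 2)*(n + 4)*(n)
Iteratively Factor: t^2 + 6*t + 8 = (t + 2)*(t + 4)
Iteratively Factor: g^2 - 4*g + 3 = (g - 1)*(g - 3)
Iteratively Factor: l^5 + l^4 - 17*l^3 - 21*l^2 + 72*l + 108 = (l + 3)*(l^4 - 2*l^3 - 11*l^2 + 12*l + 36) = (l + 2)*(l + 3)*(l^3 - 4*l^2 - 3*l + 18) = (l - 3)*(l + 2)*(l + 3)*(l^2 - l - 6) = (l - 3)^2*(l + 2)*(l + 3)*(l + 2)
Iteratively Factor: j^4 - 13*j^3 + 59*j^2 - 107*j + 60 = (j - 3)*(j^3 - 10*j^2 + 29*j - 20) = (j - 5)*(j - 3)*(j^2 - 5*j + 4) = (j - 5)*(j - 4)*(j - 3)*(j - 1)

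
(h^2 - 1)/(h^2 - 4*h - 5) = (h - 1)/(h - 5)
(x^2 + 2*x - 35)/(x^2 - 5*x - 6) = (-x^2 - 2*x + 35)/(-x^2 + 5*x + 6)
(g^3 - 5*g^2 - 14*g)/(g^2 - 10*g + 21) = g*(g + 2)/(g - 3)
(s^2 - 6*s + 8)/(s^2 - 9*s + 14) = (s - 4)/(s - 7)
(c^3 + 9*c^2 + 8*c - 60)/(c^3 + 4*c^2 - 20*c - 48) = (c^2 + 3*c - 10)/(c^2 - 2*c - 8)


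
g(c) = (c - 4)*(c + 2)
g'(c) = 2*c - 2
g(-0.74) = -5.97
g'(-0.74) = -3.48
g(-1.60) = -2.24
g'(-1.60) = -5.20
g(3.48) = -2.85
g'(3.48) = 4.96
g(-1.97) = -0.18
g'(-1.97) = -5.94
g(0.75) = -8.94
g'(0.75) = -0.50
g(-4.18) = 17.83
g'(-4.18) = -10.36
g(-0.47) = -6.84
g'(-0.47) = -2.94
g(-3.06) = 7.48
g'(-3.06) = -8.12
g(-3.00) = 7.00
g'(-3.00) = -8.00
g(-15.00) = 247.00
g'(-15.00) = -32.00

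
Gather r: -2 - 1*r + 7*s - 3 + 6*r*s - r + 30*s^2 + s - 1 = r*(6*s - 2) + 30*s^2 + 8*s - 6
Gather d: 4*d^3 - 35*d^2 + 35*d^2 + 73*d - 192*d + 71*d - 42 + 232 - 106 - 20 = 4*d^3 - 48*d + 64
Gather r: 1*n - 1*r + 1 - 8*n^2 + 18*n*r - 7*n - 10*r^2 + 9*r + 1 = -8*n^2 - 6*n - 10*r^2 + r*(18*n + 8) + 2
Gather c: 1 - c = 1 - c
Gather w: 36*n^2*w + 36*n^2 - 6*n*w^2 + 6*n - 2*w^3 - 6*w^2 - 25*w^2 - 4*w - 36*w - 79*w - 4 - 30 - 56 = 36*n^2 + 6*n - 2*w^3 + w^2*(-6*n - 31) + w*(36*n^2 - 119) - 90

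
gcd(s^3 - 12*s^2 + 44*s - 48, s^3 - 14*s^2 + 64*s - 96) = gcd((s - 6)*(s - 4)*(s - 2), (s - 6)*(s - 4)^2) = s^2 - 10*s + 24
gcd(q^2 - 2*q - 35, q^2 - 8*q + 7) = q - 7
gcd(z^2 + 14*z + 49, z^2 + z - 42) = z + 7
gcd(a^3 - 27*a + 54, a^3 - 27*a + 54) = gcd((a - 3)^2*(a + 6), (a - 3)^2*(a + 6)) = a^3 - 27*a + 54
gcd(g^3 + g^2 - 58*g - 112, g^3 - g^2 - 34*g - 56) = g + 2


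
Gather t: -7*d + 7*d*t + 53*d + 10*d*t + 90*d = 17*d*t + 136*d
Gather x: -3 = -3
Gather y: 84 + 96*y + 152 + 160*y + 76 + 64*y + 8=320*y + 320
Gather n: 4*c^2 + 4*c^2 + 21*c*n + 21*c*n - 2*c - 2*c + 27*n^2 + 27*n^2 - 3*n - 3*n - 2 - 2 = 8*c^2 - 4*c + 54*n^2 + n*(42*c - 6) - 4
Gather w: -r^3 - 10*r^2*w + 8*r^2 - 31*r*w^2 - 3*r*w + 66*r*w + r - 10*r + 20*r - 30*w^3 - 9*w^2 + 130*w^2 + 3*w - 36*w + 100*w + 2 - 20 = -r^3 + 8*r^2 + 11*r - 30*w^3 + w^2*(121 - 31*r) + w*(-10*r^2 + 63*r + 67) - 18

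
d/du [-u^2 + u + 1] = 1 - 2*u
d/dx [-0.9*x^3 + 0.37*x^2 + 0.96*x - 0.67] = -2.7*x^2 + 0.74*x + 0.96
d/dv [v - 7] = 1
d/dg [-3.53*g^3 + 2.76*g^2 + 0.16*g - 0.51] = -10.59*g^2 + 5.52*g + 0.16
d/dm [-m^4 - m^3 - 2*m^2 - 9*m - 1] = -4*m^3 - 3*m^2 - 4*m - 9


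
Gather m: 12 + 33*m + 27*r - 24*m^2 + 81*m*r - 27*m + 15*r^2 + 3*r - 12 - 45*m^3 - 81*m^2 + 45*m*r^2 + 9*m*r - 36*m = -45*m^3 - 105*m^2 + m*(45*r^2 + 90*r - 30) + 15*r^2 + 30*r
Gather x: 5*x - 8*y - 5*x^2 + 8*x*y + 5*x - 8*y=-5*x^2 + x*(8*y + 10) - 16*y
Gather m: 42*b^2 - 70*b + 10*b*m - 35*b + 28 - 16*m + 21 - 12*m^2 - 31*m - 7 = 42*b^2 - 105*b - 12*m^2 + m*(10*b - 47) + 42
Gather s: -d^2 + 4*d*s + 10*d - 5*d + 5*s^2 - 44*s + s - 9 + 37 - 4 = -d^2 + 5*d + 5*s^2 + s*(4*d - 43) + 24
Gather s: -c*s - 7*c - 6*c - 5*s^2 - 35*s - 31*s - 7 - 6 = -13*c - 5*s^2 + s*(-c - 66) - 13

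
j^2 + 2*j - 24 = (j - 4)*(j + 6)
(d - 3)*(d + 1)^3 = d^4 - 6*d^2 - 8*d - 3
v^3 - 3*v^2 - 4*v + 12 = (v - 3)*(v - 2)*(v + 2)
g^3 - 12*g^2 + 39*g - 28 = (g - 7)*(g - 4)*(g - 1)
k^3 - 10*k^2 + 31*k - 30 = (k - 5)*(k - 3)*(k - 2)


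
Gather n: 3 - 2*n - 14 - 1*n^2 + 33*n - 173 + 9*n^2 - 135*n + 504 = 8*n^2 - 104*n + 320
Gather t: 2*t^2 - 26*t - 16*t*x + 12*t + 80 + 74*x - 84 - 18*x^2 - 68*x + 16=2*t^2 + t*(-16*x - 14) - 18*x^2 + 6*x + 12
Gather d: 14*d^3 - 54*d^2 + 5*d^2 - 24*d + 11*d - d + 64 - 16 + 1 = 14*d^3 - 49*d^2 - 14*d + 49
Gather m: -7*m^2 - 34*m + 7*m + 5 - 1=-7*m^2 - 27*m + 4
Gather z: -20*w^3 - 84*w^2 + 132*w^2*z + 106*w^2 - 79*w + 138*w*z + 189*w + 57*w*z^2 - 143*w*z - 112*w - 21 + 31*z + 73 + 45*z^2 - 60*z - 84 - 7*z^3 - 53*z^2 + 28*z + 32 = -20*w^3 + 22*w^2 - 2*w - 7*z^3 + z^2*(57*w - 8) + z*(132*w^2 - 5*w - 1)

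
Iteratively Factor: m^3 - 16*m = (m + 4)*(m^2 - 4*m) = m*(m + 4)*(m - 4)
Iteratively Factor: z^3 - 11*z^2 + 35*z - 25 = (z - 5)*(z^2 - 6*z + 5) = (z - 5)*(z - 1)*(z - 5)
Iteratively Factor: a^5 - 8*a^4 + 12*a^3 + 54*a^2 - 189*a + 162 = (a - 3)*(a^4 - 5*a^3 - 3*a^2 + 45*a - 54) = (a - 3)^2*(a^3 - 2*a^2 - 9*a + 18) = (a - 3)^2*(a - 2)*(a^2 - 9) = (a - 3)^3*(a - 2)*(a + 3)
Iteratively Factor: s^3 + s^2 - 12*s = (s - 3)*(s^2 + 4*s) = s*(s - 3)*(s + 4)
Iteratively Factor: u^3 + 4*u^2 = (u)*(u^2 + 4*u) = u^2*(u + 4)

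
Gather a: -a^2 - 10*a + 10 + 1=-a^2 - 10*a + 11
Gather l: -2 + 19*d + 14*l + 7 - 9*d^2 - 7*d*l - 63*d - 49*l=-9*d^2 - 44*d + l*(-7*d - 35) + 5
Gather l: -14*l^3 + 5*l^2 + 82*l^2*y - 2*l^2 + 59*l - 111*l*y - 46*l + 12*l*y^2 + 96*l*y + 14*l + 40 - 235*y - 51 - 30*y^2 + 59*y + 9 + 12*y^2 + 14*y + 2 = -14*l^3 + l^2*(82*y + 3) + l*(12*y^2 - 15*y + 27) - 18*y^2 - 162*y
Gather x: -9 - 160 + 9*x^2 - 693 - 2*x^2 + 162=7*x^2 - 700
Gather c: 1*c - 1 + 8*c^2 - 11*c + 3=8*c^2 - 10*c + 2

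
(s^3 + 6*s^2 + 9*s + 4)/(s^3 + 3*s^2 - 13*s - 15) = (s^2 + 5*s + 4)/(s^2 + 2*s - 15)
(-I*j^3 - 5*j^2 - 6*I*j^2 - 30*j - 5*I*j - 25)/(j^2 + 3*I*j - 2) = -(I*j^3 + j^2*(5 + 6*I) + 5*j*(6 + I) + 25)/(j^2 + 3*I*j - 2)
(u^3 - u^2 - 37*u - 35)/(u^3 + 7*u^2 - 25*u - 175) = (u^2 - 6*u - 7)/(u^2 + 2*u - 35)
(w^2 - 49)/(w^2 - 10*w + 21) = (w + 7)/(w - 3)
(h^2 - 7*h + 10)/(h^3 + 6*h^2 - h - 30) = (h - 5)/(h^2 + 8*h + 15)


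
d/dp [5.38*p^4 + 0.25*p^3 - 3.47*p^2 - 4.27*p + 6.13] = 21.52*p^3 + 0.75*p^2 - 6.94*p - 4.27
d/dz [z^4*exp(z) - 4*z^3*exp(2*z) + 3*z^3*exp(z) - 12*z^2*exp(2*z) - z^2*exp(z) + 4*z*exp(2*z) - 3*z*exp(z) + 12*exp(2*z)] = (z^4 - 8*z^3*exp(z) + 7*z^3 - 36*z^2*exp(z) + 8*z^2 - 16*z*exp(z) - 5*z + 28*exp(z) - 3)*exp(z)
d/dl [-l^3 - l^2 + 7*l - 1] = -3*l^2 - 2*l + 7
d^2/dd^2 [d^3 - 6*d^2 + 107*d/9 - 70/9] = 6*d - 12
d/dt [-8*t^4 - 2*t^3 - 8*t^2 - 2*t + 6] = -32*t^3 - 6*t^2 - 16*t - 2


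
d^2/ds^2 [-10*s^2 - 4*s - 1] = -20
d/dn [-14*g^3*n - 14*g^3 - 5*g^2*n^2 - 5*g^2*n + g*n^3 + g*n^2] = g*(-14*g^2 - 10*g*n - 5*g + 3*n^2 + 2*n)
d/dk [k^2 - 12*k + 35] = 2*k - 12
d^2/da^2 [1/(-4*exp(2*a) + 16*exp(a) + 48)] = (-(1 - exp(a))*(-exp(2*a) + 4*exp(a) + 12) + 2*(exp(a) - 2)^2*exp(a))*exp(a)/(-exp(2*a) + 4*exp(a) + 12)^3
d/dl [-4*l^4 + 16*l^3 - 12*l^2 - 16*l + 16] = -16*l^3 + 48*l^2 - 24*l - 16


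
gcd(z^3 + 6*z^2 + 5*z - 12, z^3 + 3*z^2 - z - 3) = z^2 + 2*z - 3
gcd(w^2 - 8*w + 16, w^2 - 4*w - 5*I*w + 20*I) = w - 4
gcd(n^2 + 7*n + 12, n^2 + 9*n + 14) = 1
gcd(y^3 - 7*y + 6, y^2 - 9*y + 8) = y - 1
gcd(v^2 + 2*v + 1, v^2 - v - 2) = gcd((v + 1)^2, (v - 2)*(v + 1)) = v + 1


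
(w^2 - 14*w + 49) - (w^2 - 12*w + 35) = 14 - 2*w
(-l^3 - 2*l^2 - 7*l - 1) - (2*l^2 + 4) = -l^3 - 4*l^2 - 7*l - 5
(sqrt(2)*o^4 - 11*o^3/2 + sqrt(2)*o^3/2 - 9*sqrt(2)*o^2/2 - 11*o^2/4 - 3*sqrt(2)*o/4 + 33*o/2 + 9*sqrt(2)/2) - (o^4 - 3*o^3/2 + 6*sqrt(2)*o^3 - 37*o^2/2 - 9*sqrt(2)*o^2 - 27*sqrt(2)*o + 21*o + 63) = -o^4 + sqrt(2)*o^4 - 11*sqrt(2)*o^3/2 - 4*o^3 + 9*sqrt(2)*o^2/2 + 63*o^2/4 - 9*o/2 + 105*sqrt(2)*o/4 - 63 + 9*sqrt(2)/2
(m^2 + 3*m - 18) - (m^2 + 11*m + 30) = -8*m - 48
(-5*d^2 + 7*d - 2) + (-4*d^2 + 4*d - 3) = -9*d^2 + 11*d - 5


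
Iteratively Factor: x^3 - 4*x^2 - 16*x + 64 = (x + 4)*(x^2 - 8*x + 16) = (x - 4)*(x + 4)*(x - 4)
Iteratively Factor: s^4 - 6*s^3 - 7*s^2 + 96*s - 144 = (s + 4)*(s^3 - 10*s^2 + 33*s - 36) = (s - 3)*(s + 4)*(s^2 - 7*s + 12) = (s - 4)*(s - 3)*(s + 4)*(s - 3)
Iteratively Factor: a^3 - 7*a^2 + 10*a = (a)*(a^2 - 7*a + 10) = a*(a - 2)*(a - 5)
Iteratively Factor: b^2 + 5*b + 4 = (b + 4)*(b + 1)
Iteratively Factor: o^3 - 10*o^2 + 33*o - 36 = (o - 3)*(o^2 - 7*o + 12) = (o - 4)*(o - 3)*(o - 3)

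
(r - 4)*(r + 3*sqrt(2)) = r^2 - 4*r + 3*sqrt(2)*r - 12*sqrt(2)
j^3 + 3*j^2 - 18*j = j*(j - 3)*(j + 6)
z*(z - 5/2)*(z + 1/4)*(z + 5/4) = z^4 - z^3 - 55*z^2/16 - 25*z/32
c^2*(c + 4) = c^3 + 4*c^2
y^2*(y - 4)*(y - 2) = y^4 - 6*y^3 + 8*y^2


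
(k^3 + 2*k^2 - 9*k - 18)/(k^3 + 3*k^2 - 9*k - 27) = (k + 2)/(k + 3)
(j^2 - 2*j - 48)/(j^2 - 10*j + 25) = (j^2 - 2*j - 48)/(j^2 - 10*j + 25)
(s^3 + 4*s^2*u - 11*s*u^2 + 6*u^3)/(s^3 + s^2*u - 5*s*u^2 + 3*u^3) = (s + 6*u)/(s + 3*u)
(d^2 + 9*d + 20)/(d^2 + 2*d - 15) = (d + 4)/(d - 3)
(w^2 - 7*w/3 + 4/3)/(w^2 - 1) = (w - 4/3)/(w + 1)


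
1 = 1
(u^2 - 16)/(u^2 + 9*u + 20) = (u - 4)/(u + 5)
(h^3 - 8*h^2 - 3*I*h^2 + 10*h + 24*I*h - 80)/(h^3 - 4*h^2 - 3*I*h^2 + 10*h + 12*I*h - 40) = (h - 8)/(h - 4)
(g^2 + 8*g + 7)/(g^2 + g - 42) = (g + 1)/(g - 6)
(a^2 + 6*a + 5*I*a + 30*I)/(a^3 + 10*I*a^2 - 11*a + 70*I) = (a + 6)/(a^2 + 5*I*a + 14)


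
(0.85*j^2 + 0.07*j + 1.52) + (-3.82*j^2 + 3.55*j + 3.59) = -2.97*j^2 + 3.62*j + 5.11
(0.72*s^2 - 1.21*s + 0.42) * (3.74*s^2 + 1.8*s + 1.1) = 2.6928*s^4 - 3.2294*s^3 + 0.1848*s^2 - 0.575*s + 0.462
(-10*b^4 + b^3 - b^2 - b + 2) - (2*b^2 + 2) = -10*b^4 + b^3 - 3*b^2 - b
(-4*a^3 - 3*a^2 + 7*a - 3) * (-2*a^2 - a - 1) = 8*a^5 + 10*a^4 - 7*a^3 + 2*a^2 - 4*a + 3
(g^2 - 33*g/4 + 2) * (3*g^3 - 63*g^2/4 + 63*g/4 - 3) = 3*g^5 - 81*g^4/2 + 2427*g^3/16 - 2631*g^2/16 + 225*g/4 - 6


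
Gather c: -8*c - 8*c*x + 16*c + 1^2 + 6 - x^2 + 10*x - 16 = c*(8 - 8*x) - x^2 + 10*x - 9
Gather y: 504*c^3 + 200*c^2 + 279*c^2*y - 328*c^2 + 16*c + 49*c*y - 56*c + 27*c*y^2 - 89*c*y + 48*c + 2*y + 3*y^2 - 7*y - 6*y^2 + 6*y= 504*c^3 - 128*c^2 + 8*c + y^2*(27*c - 3) + y*(279*c^2 - 40*c + 1)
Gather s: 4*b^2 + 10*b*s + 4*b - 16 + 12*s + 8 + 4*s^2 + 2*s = 4*b^2 + 4*b + 4*s^2 + s*(10*b + 14) - 8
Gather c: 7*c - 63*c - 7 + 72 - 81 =-56*c - 16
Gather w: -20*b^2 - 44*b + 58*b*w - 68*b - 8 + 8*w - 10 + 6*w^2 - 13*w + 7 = -20*b^2 - 112*b + 6*w^2 + w*(58*b - 5) - 11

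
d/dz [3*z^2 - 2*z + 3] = 6*z - 2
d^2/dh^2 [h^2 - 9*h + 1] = 2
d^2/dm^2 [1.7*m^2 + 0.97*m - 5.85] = 3.40000000000000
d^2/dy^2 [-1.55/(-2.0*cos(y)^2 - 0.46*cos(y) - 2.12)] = (-24.8*(1 - cos(y)^2)^2 - 4.278*cos(y)^3 + 13.56002*cos(y)^2 + 10.06756*cos(y) + 12.31196)/(2.0*cos(y)^2 + 0.46*cos(y) + 2.12)^3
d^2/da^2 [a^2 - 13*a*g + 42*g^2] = 2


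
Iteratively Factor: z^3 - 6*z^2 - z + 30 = (z - 3)*(z^2 - 3*z - 10) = (z - 5)*(z - 3)*(z + 2)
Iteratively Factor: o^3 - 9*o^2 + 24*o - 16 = (o - 1)*(o^2 - 8*o + 16) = (o - 4)*(o - 1)*(o - 4)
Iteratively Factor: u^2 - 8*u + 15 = (u - 3)*(u - 5)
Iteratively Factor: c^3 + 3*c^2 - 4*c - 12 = (c + 3)*(c^2 - 4) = (c + 2)*(c + 3)*(c - 2)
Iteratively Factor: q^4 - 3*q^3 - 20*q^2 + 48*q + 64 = (q + 4)*(q^3 - 7*q^2 + 8*q + 16) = (q + 1)*(q + 4)*(q^2 - 8*q + 16) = (q - 4)*(q + 1)*(q + 4)*(q - 4)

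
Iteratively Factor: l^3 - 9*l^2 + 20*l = (l - 4)*(l^2 - 5*l) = l*(l - 4)*(l - 5)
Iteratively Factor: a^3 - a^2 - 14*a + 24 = (a - 2)*(a^2 + a - 12) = (a - 2)*(a + 4)*(a - 3)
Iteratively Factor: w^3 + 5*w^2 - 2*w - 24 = (w + 4)*(w^2 + w - 6) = (w + 3)*(w + 4)*(w - 2)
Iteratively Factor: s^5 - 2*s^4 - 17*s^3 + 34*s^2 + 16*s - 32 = (s - 2)*(s^4 - 17*s^2 + 16) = (s - 2)*(s - 1)*(s^3 + s^2 - 16*s - 16) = (s - 4)*(s - 2)*(s - 1)*(s^2 + 5*s + 4) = (s - 4)*(s - 2)*(s - 1)*(s + 4)*(s + 1)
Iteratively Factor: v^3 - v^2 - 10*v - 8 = (v + 1)*(v^2 - 2*v - 8) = (v + 1)*(v + 2)*(v - 4)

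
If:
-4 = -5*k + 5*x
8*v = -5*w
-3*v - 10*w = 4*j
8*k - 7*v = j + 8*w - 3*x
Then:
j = -715*x/51 - 416/51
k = x + 4/5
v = -220*x/51 - 128/51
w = 352*x/51 + 1024/255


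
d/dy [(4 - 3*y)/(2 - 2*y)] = 1/(2*(y - 1)^2)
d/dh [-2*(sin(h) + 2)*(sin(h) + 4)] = -4*(sin(h) + 3)*cos(h)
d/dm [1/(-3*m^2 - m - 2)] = (6*m + 1)/(3*m^2 + m + 2)^2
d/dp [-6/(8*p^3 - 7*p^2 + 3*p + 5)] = 6*(24*p^2 - 14*p + 3)/(8*p^3 - 7*p^2 + 3*p + 5)^2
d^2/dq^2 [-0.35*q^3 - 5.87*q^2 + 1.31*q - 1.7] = -2.1*q - 11.74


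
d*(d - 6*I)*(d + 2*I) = d^3 - 4*I*d^2 + 12*d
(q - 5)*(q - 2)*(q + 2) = q^3 - 5*q^2 - 4*q + 20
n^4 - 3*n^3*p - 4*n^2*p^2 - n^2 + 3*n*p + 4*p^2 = (n - 1)*(n + 1)*(n - 4*p)*(n + p)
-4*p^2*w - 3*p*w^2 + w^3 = w*(-4*p + w)*(p + w)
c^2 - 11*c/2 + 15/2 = (c - 3)*(c - 5/2)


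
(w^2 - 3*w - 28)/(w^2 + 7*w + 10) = (w^2 - 3*w - 28)/(w^2 + 7*w + 10)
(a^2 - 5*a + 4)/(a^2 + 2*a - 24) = (a - 1)/(a + 6)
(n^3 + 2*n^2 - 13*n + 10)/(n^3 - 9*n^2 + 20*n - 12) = (n + 5)/(n - 6)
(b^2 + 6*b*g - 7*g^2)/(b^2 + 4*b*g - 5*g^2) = (b + 7*g)/(b + 5*g)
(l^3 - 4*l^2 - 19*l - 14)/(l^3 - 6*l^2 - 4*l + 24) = (l^2 - 6*l - 7)/(l^2 - 8*l + 12)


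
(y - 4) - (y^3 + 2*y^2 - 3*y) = -y^3 - 2*y^2 + 4*y - 4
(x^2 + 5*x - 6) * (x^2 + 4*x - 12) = x^4 + 9*x^3 + 2*x^2 - 84*x + 72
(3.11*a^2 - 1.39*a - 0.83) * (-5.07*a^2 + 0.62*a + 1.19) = -15.7677*a^4 + 8.9755*a^3 + 7.0472*a^2 - 2.1687*a - 0.9877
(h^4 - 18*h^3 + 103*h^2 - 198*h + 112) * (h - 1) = h^5 - 19*h^4 + 121*h^3 - 301*h^2 + 310*h - 112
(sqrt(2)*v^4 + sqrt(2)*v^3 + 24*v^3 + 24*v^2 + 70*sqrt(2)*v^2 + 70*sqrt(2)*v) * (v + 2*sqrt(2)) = sqrt(2)*v^5 + sqrt(2)*v^4 + 28*v^4 + 28*v^3 + 118*sqrt(2)*v^3 + 118*sqrt(2)*v^2 + 280*v^2 + 280*v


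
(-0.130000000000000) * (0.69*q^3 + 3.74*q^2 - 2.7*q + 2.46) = -0.0897*q^3 - 0.4862*q^2 + 0.351*q - 0.3198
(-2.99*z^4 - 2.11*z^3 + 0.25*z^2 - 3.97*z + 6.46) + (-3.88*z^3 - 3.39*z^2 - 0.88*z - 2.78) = -2.99*z^4 - 5.99*z^3 - 3.14*z^2 - 4.85*z + 3.68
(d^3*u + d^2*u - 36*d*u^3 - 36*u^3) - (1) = d^3*u + d^2*u - 36*d*u^3 - 36*u^3 - 1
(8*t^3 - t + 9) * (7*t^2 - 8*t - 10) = 56*t^5 - 64*t^4 - 87*t^3 + 71*t^2 - 62*t - 90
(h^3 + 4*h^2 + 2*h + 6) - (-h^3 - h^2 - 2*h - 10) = 2*h^3 + 5*h^2 + 4*h + 16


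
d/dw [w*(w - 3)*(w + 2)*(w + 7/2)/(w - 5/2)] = (12*w^4 - 20*w^3 - 113*w^2 + 190*w + 210)/(4*w^2 - 20*w + 25)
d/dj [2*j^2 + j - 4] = 4*j + 1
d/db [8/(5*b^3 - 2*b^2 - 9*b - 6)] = 8*(-15*b^2 + 4*b + 9)/(-5*b^3 + 2*b^2 + 9*b + 6)^2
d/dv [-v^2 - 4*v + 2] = -2*v - 4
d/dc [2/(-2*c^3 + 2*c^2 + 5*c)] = 2*(6*c^2 - 4*c - 5)/(c^2*(-2*c^2 + 2*c + 5)^2)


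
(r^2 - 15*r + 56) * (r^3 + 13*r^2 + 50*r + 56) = r^5 - 2*r^4 - 89*r^3 + 34*r^2 + 1960*r + 3136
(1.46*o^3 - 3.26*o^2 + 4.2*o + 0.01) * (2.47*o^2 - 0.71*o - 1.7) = 3.6062*o^5 - 9.0888*o^4 + 10.2066*o^3 + 2.5847*o^2 - 7.1471*o - 0.017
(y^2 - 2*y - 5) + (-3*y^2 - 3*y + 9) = -2*y^2 - 5*y + 4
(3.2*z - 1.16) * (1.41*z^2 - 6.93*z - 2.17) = 4.512*z^3 - 23.8116*z^2 + 1.0948*z + 2.5172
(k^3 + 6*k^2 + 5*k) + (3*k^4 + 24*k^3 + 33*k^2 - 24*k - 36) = 3*k^4 + 25*k^3 + 39*k^2 - 19*k - 36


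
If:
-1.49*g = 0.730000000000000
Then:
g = -0.49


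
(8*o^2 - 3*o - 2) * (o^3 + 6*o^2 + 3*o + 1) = 8*o^5 + 45*o^4 + 4*o^3 - 13*o^2 - 9*o - 2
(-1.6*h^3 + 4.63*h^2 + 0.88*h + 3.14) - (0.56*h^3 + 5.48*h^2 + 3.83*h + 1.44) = -2.16*h^3 - 0.850000000000001*h^2 - 2.95*h + 1.7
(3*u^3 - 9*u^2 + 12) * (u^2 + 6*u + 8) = 3*u^5 + 9*u^4 - 30*u^3 - 60*u^2 + 72*u + 96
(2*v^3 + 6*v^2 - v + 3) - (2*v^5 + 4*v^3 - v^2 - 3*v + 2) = -2*v^5 - 2*v^3 + 7*v^2 + 2*v + 1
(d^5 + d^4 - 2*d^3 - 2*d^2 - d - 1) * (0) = 0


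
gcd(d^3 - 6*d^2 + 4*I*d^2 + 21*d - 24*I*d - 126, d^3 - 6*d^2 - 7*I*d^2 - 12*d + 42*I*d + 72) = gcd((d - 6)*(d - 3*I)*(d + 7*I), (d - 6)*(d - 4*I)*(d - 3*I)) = d^2 + d*(-6 - 3*I) + 18*I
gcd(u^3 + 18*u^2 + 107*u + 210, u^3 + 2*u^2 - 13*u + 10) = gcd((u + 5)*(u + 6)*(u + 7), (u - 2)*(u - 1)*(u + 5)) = u + 5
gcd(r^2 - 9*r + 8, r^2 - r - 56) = r - 8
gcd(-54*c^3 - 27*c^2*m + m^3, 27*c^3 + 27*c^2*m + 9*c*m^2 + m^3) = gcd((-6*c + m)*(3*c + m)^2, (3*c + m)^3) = 9*c^2 + 6*c*m + m^2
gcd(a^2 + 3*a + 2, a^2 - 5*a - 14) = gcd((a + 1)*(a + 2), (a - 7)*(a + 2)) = a + 2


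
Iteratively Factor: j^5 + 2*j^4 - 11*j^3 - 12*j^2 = (j - 3)*(j^4 + 5*j^3 + 4*j^2) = j*(j - 3)*(j^3 + 5*j^2 + 4*j) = j*(j - 3)*(j + 1)*(j^2 + 4*j) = j*(j - 3)*(j + 1)*(j + 4)*(j)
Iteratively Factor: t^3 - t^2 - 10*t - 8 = (t + 2)*(t^2 - 3*t - 4) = (t + 1)*(t + 2)*(t - 4)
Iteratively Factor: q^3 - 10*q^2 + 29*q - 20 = (q - 1)*(q^2 - 9*q + 20) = (q - 4)*(q - 1)*(q - 5)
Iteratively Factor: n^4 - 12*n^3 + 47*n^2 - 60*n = (n - 4)*(n^3 - 8*n^2 + 15*n) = (n - 4)*(n - 3)*(n^2 - 5*n) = n*(n - 4)*(n - 3)*(n - 5)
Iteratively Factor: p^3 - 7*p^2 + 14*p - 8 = (p - 1)*(p^2 - 6*p + 8) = (p - 4)*(p - 1)*(p - 2)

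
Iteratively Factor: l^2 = (l)*(l)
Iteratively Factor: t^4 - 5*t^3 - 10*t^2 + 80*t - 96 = (t - 3)*(t^3 - 2*t^2 - 16*t + 32) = (t - 4)*(t - 3)*(t^2 + 2*t - 8) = (t - 4)*(t - 3)*(t + 4)*(t - 2)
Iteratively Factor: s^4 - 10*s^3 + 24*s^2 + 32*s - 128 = (s - 4)*(s^3 - 6*s^2 + 32) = (s - 4)*(s + 2)*(s^2 - 8*s + 16) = (s - 4)^2*(s + 2)*(s - 4)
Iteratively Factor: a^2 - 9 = (a - 3)*(a + 3)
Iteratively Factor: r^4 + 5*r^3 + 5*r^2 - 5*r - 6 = (r + 1)*(r^3 + 4*r^2 + r - 6) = (r + 1)*(r + 3)*(r^2 + r - 2) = (r + 1)*(r + 2)*(r + 3)*(r - 1)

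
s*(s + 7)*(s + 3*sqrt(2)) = s^3 + 3*sqrt(2)*s^2 + 7*s^2 + 21*sqrt(2)*s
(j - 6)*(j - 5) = j^2 - 11*j + 30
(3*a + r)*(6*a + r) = 18*a^2 + 9*a*r + r^2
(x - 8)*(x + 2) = x^2 - 6*x - 16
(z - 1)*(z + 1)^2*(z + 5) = z^4 + 6*z^3 + 4*z^2 - 6*z - 5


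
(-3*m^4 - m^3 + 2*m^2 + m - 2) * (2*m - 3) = -6*m^5 + 7*m^4 + 7*m^3 - 4*m^2 - 7*m + 6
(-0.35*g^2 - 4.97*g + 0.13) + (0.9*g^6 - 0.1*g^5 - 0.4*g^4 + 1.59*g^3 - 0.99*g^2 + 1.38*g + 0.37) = 0.9*g^6 - 0.1*g^5 - 0.4*g^4 + 1.59*g^3 - 1.34*g^2 - 3.59*g + 0.5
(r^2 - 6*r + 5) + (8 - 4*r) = r^2 - 10*r + 13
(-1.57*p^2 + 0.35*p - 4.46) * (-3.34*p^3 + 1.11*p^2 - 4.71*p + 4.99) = 5.2438*p^5 - 2.9117*p^4 + 22.6796*p^3 - 14.4334*p^2 + 22.7531*p - 22.2554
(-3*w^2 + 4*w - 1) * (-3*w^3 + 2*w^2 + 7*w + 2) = 9*w^5 - 18*w^4 - 10*w^3 + 20*w^2 + w - 2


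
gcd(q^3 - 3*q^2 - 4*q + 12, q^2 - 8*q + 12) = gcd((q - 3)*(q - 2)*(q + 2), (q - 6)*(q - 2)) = q - 2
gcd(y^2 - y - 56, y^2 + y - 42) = y + 7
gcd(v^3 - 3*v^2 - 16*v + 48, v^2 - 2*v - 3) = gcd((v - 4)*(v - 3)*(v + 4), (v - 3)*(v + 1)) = v - 3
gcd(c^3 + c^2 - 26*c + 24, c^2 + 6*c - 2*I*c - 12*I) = c + 6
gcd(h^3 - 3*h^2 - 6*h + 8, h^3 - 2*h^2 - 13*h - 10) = h + 2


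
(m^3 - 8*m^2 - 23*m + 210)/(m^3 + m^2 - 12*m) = (m^3 - 8*m^2 - 23*m + 210)/(m*(m^2 + m - 12))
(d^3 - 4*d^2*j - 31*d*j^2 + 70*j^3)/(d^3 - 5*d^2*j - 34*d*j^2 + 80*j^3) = (d - 7*j)/(d - 8*j)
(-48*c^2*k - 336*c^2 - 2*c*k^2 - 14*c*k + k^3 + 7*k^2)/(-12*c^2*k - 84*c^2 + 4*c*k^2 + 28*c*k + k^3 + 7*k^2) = (8*c - k)/(2*c - k)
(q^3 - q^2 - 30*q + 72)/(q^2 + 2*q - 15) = (q^2 + 2*q - 24)/(q + 5)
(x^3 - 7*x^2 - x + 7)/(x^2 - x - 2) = (x^2 - 8*x + 7)/(x - 2)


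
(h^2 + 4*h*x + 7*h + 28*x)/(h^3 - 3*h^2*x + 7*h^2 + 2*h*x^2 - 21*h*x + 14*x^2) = (h + 4*x)/(h^2 - 3*h*x + 2*x^2)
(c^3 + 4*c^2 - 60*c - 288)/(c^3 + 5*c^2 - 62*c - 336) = (c + 6)/(c + 7)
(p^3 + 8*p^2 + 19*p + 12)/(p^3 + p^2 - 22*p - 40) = (p^2 + 4*p + 3)/(p^2 - 3*p - 10)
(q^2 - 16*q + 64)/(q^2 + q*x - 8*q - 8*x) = (q - 8)/(q + x)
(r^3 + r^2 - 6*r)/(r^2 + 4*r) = (r^2 + r - 6)/(r + 4)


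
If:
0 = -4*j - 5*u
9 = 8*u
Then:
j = -45/32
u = 9/8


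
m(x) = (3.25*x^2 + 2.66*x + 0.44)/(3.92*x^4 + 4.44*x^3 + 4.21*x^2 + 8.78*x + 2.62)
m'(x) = (6.5*x + 2.66)/(3.92*x^4 + 4.44*x^3 + 4.21*x^2 + 8.78*x + 2.62) + (3.25*x^2 + 2.66*x + 0.44)*(-15.68*x^3 - 13.32*x^2 - 8.42*x - 8.78)/(3.92*x^4 + 4.44*x^3 + 4.21*x^2 + 8.78*x + 2.62)^2 = (-25.48*x^5 - 45.7116*x^4 - 30.52*x^3 + 11.4756*x^2 + 13.3252*x + 3.106)/(15.3664*x^8 + 34.8096*x^7 + 52.72*x^6 + 106.22*x^5 + 116.2313*x^4 + 97.1932*x^3 + 99.1488*x^2 + 46.0072*x + 6.8644)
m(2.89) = 0.08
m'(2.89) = -0.05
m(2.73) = 0.09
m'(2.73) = -0.05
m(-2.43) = 0.17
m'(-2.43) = 0.17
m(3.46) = 0.06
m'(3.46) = -0.03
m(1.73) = 0.17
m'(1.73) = -0.12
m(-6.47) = 0.02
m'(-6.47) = 0.01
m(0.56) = 0.29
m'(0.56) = 0.03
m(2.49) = 0.10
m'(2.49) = -0.06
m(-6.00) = 0.02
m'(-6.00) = 0.01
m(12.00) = 0.01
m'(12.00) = -0.00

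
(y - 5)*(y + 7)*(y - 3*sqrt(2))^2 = y^4 - 6*sqrt(2)*y^3 + 2*y^3 - 17*y^2 - 12*sqrt(2)*y^2 + 36*y + 210*sqrt(2)*y - 630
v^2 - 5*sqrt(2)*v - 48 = (v - 8*sqrt(2))*(v + 3*sqrt(2))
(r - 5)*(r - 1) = r^2 - 6*r + 5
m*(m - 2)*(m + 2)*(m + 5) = m^4 + 5*m^3 - 4*m^2 - 20*m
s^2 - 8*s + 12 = (s - 6)*(s - 2)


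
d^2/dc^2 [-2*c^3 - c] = -12*c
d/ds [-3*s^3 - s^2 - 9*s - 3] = -9*s^2 - 2*s - 9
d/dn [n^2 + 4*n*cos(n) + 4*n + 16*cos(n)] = -4*n*sin(n) + 2*n - 16*sin(n) + 4*cos(n) + 4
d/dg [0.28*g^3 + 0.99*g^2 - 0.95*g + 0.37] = 0.84*g^2 + 1.98*g - 0.95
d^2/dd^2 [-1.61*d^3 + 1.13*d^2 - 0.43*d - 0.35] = 2.26 - 9.66*d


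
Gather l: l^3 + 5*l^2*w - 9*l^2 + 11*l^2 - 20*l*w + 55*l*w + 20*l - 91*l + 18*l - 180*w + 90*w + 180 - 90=l^3 + l^2*(5*w + 2) + l*(35*w - 53) - 90*w + 90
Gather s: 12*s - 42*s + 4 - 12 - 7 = -30*s - 15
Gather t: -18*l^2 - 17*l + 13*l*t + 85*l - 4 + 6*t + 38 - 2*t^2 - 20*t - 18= -18*l^2 + 68*l - 2*t^2 + t*(13*l - 14) + 16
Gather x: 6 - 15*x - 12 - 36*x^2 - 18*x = -36*x^2 - 33*x - 6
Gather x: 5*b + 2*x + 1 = 5*b + 2*x + 1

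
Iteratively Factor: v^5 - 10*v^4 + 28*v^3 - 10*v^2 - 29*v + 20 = (v - 5)*(v^4 - 5*v^3 + 3*v^2 + 5*v - 4) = (v - 5)*(v - 4)*(v^3 - v^2 - v + 1) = (v - 5)*(v - 4)*(v + 1)*(v^2 - 2*v + 1) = (v - 5)*(v - 4)*(v - 1)*(v + 1)*(v - 1)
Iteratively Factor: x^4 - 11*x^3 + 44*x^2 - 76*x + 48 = (x - 4)*(x^3 - 7*x^2 + 16*x - 12) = (x - 4)*(x - 2)*(x^2 - 5*x + 6) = (x - 4)*(x - 3)*(x - 2)*(x - 2)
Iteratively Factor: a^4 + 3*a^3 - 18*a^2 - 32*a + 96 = (a - 3)*(a^3 + 6*a^2 - 32) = (a - 3)*(a + 4)*(a^2 + 2*a - 8) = (a - 3)*(a - 2)*(a + 4)*(a + 4)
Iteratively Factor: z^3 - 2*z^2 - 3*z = (z + 1)*(z^2 - 3*z) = (z - 3)*(z + 1)*(z)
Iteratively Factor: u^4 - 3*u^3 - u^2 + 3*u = (u + 1)*(u^3 - 4*u^2 + 3*u) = (u - 1)*(u + 1)*(u^2 - 3*u) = u*(u - 1)*(u + 1)*(u - 3)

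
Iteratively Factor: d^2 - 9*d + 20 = (d - 4)*(d - 5)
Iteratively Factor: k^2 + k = (k)*(k + 1)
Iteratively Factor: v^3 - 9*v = (v)*(v^2 - 9) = v*(v + 3)*(v - 3)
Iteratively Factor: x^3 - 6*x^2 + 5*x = (x - 5)*(x^2 - x) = (x - 5)*(x - 1)*(x)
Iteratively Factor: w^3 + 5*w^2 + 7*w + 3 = (w + 1)*(w^2 + 4*w + 3) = (w + 1)*(w + 3)*(w + 1)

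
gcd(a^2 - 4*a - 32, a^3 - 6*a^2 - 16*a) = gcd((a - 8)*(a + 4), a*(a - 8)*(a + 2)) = a - 8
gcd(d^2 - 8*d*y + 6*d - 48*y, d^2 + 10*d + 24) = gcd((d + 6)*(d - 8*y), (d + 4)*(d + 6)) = d + 6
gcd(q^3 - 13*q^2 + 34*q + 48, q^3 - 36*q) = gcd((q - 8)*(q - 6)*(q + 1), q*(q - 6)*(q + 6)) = q - 6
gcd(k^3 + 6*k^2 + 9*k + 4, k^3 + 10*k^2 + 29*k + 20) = k^2 + 5*k + 4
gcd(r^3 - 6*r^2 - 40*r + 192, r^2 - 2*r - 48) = r^2 - 2*r - 48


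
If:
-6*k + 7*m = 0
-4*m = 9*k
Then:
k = 0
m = 0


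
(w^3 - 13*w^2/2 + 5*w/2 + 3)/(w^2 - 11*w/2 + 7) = (2*w^3 - 13*w^2 + 5*w + 6)/(2*w^2 - 11*w + 14)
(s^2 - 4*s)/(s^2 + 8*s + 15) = s*(s - 4)/(s^2 + 8*s + 15)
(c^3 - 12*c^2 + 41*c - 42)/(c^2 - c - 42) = (c^2 - 5*c + 6)/(c + 6)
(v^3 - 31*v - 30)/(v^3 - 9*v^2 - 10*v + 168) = (v^2 + 6*v + 5)/(v^2 - 3*v - 28)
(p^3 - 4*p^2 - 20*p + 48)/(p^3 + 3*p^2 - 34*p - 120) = (p - 2)/(p + 5)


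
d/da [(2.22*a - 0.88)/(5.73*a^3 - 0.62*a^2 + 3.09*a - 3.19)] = (-25.4412*a^3 + 16.5036*a^2 - 1.0912*a - 4.3626)/(32.8329*a^6 - 7.1052*a^5 + 35.7958*a^4 - 40.389*a^3 + 13.5037*a^2 - 19.7142*a + 10.1761)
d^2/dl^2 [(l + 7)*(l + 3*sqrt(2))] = 2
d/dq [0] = 0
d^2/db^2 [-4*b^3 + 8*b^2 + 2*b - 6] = 16 - 24*b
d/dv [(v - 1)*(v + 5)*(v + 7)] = 3*v^2 + 22*v + 23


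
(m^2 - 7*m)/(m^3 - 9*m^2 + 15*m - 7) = m/(m^2 - 2*m + 1)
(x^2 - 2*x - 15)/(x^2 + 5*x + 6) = (x - 5)/(x + 2)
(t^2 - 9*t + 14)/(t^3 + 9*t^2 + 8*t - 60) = (t - 7)/(t^2 + 11*t + 30)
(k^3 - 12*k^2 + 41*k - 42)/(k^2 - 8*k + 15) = (k^2 - 9*k + 14)/(k - 5)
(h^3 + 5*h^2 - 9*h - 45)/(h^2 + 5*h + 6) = (h^2 + 2*h - 15)/(h + 2)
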